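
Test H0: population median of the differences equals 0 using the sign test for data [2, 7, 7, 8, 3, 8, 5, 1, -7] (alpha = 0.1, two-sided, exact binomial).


Step 1: Discard zero differences. Original n = 9; n_eff = number of nonzero differences = 9.
Nonzero differences (with sign): +2, +7, +7, +8, +3, +8, +5, +1, -7
Step 2: Count signs: positive = 8, negative = 1.
Step 3: Under H0: P(positive) = 0.5, so the number of positives S ~ Bin(9, 0.5).
Step 4: Two-sided exact p-value = sum of Bin(9,0.5) probabilities at or below the observed probability = 0.039062.
Step 5: alpha = 0.1. reject H0.

n_eff = 9, pos = 8, neg = 1, p = 0.039062, reject H0.


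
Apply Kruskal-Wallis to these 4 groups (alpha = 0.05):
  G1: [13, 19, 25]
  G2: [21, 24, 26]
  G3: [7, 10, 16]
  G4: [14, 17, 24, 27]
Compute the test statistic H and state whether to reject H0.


Step 1: Combine all N = 13 observations and assign midranks.
sorted (value, group, rank): (7,G3,1), (10,G3,2), (13,G1,3), (14,G4,4), (16,G3,5), (17,G4,6), (19,G1,7), (21,G2,8), (24,G2,9.5), (24,G4,9.5), (25,G1,11), (26,G2,12), (27,G4,13)
Step 2: Sum ranks within each group.
R_1 = 21 (n_1 = 3)
R_2 = 29.5 (n_2 = 3)
R_3 = 8 (n_3 = 3)
R_4 = 32.5 (n_4 = 4)
Step 3: H = 12/(N(N+1)) * sum(R_i^2/n_i) - 3(N+1)
     = 12/(13*14) * (21^2/3 + 29.5^2/3 + 8^2/3 + 32.5^2/4) - 3*14
     = 0.065934 * 722.479 - 42
     = 5.635989.
Step 4: Ties present; correction factor C = 1 - 6/(13^3 - 13) = 0.997253. Corrected H = 5.635989 / 0.997253 = 5.651515.
Step 5: Under H0, H ~ chi^2(3); p-value = 0.129852.
Step 6: alpha = 0.05. fail to reject H0.

H = 5.6515, df = 3, p = 0.129852, fail to reject H0.


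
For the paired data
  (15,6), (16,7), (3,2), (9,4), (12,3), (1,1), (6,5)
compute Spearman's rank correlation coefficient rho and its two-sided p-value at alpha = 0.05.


Step 1: Rank x and y separately (midranks; no ties here).
rank(x): 15->6, 16->7, 3->2, 9->4, 12->5, 1->1, 6->3
rank(y): 6->6, 7->7, 2->2, 4->4, 3->3, 1->1, 5->5
Step 2: d_i = R_x(i) - R_y(i); compute d_i^2.
  (6-6)^2=0, (7-7)^2=0, (2-2)^2=0, (4-4)^2=0, (5-3)^2=4, (1-1)^2=0, (3-5)^2=4
sum(d^2) = 8.
Step 3: rho = 1 - 6*8 / (7*(7^2 - 1)) = 1 - 48/336 = 0.857143.
Step 4: Under H0, t = rho * sqrt((n-2)/(1-rho^2)) = 3.7210 ~ t(5).
Step 5: Two-sided p-value from the t-distribution with 5 df = 0.013697.
Step 6: alpha = 0.05. reject H0.

rho = 0.8571, p = 0.013697, reject H0 at alpha = 0.05.


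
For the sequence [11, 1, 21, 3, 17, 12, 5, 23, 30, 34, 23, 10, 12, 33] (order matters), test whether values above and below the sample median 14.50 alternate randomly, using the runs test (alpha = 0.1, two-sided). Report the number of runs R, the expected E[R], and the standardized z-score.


Step 1: Compute median = 14.50; label A = above, B = below.
Labels in order: BBABABBAAAABBA  (n_A = 7, n_B = 7)
Step 2: Count runs R = 8.
Step 3: Under H0 (random ordering), E[R] = 2*n_A*n_B/(n_A+n_B) + 1 = 2*7*7/14 + 1 = 8.0000.
        Var[R] = 2*n_A*n_B*(2*n_A*n_B - n_A - n_B) / ((n_A+n_B)^2 * (n_A+n_B-1)) = 8232/2548 = 3.2308.
        SD[R] = 1.7974.
Step 4: R = E[R], so z = 0 with no continuity correction.
Step 5: Two-sided p-value via normal approximation = 2*(1 - Phi(|z|)) = 1.000000.
Step 6: alpha = 0.1. fail to reject H0.

R = 8, z = 0.0000, p = 1.000000, fail to reject H0.


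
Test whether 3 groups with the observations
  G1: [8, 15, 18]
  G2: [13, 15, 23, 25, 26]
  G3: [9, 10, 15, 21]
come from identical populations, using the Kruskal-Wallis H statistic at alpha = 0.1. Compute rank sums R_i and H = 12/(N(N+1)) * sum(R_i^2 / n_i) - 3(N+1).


Step 1: Combine all N = 12 observations and assign midranks.
sorted (value, group, rank): (8,G1,1), (9,G3,2), (10,G3,3), (13,G2,4), (15,G1,6), (15,G2,6), (15,G3,6), (18,G1,8), (21,G3,9), (23,G2,10), (25,G2,11), (26,G2,12)
Step 2: Sum ranks within each group.
R_1 = 15 (n_1 = 3)
R_2 = 43 (n_2 = 5)
R_3 = 20 (n_3 = 4)
Step 3: H = 12/(N(N+1)) * sum(R_i^2/n_i) - 3(N+1)
     = 12/(12*13) * (15^2/3 + 43^2/5 + 20^2/4) - 3*13
     = 0.076923 * 544.8 - 39
     = 2.907692.
Step 4: Ties present; correction factor C = 1 - 24/(12^3 - 12) = 0.986014. Corrected H = 2.907692 / 0.986014 = 2.948936.
Step 5: Under H0, H ~ chi^2(2); p-value = 0.228900.
Step 6: alpha = 0.1. fail to reject H0.

H = 2.9489, df = 2, p = 0.228900, fail to reject H0.


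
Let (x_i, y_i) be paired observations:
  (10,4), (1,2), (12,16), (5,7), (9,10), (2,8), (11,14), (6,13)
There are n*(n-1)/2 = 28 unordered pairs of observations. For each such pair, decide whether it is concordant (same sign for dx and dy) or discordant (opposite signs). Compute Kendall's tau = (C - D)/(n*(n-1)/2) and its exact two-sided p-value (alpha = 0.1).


Step 1: Enumerate the 28 unordered pairs (i,j) with i<j and classify each by sign(x_j-x_i) * sign(y_j-y_i).
  (1,2):dx=-9,dy=-2->C; (1,3):dx=+2,dy=+12->C; (1,4):dx=-5,dy=+3->D; (1,5):dx=-1,dy=+6->D
  (1,6):dx=-8,dy=+4->D; (1,7):dx=+1,dy=+10->C; (1,8):dx=-4,dy=+9->D; (2,3):dx=+11,dy=+14->C
  (2,4):dx=+4,dy=+5->C; (2,5):dx=+8,dy=+8->C; (2,6):dx=+1,dy=+6->C; (2,7):dx=+10,dy=+12->C
  (2,8):dx=+5,dy=+11->C; (3,4):dx=-7,dy=-9->C; (3,5):dx=-3,dy=-6->C; (3,6):dx=-10,dy=-8->C
  (3,7):dx=-1,dy=-2->C; (3,8):dx=-6,dy=-3->C; (4,5):dx=+4,dy=+3->C; (4,6):dx=-3,dy=+1->D
  (4,7):dx=+6,dy=+7->C; (4,8):dx=+1,dy=+6->C; (5,6):dx=-7,dy=-2->C; (5,7):dx=+2,dy=+4->C
  (5,8):dx=-3,dy=+3->D; (6,7):dx=+9,dy=+6->C; (6,8):dx=+4,dy=+5->C; (7,8):dx=-5,dy=-1->C
Step 2: C = 22, D = 6, total pairs = 28.
Step 3: tau = (C - D)/(n(n-1)/2) = (22 - 6)/28 = 0.571429.
Step 4: Exact two-sided p-value (enumerate n! = 40320 permutations of y under H0): p = 0.061012.
Step 5: alpha = 0.1. reject H0.

tau_b = 0.5714 (C=22, D=6), p = 0.061012, reject H0.


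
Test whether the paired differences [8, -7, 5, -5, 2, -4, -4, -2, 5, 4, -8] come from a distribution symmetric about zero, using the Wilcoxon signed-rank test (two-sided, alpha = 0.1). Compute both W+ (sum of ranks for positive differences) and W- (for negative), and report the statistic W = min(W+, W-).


Step 1: Drop any zero differences (none here) and take |d_i|.
|d| = [8, 7, 5, 5, 2, 4, 4, 2, 5, 4, 8]
Step 2: Midrank |d_i| (ties get averaged ranks).
ranks: |8|->10.5, |7|->9, |5|->7, |5|->7, |2|->1.5, |4|->4, |4|->4, |2|->1.5, |5|->7, |4|->4, |8|->10.5
Step 3: Attach original signs; sum ranks with positive sign and with negative sign.
W+ = 10.5 + 7 + 1.5 + 7 + 4 = 30
W- = 9 + 7 + 4 + 4 + 1.5 + 10.5 = 36
(Check: W+ + W- = 66 should equal n(n+1)/2 = 66.)
Step 4: Test statistic W = min(W+, W-) = 30.
Step 5: Ties in |d|, so use the tie-corrected normal approximation.
        E[W] = n(n+1)/4 = 11*12/4 = 33.
        Tie groups: |d|=2 (t=2), |d|=4 (t=3), |d|=5 (t=3), |d|=8 (t=2); sum(t^3 - t) = 60.
        Var[W] = n(n+1)(2n+1)/24 - sum(t^3-t)/48 = 3036/24 - 60/48 = 125.25.
        z = (W - E[W]) / sqrt(Var[W]) = (30 - 33) / 11.1915 = -0.2681.
        Two-sided p = 2*Phi(z) = 0.788653.
Step 6: alpha = 0.1. fail to reject H0.

W+ = 30, W- = 36, W = min = 30, p = 0.788653, fail to reject H0.


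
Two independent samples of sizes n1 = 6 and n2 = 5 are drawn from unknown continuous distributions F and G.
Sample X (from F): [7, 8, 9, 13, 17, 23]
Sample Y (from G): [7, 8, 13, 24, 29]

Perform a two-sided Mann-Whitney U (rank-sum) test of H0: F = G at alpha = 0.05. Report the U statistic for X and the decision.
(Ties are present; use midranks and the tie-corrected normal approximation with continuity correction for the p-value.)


Step 1: Combine and sort all 11 observations; assign midranks.
sorted (value, group): (7,X), (7,Y), (8,X), (8,Y), (9,X), (13,X), (13,Y), (17,X), (23,X), (24,Y), (29,Y)
ranks: 7->1.5, 7->1.5, 8->3.5, 8->3.5, 9->5, 13->6.5, 13->6.5, 17->8, 23->9, 24->10, 29->11
Step 2: Rank sum for X: R1 = 1.5 + 3.5 + 5 + 6.5 + 8 + 9 = 33.5.
Step 3: U_X = R1 - n1(n1+1)/2 = 33.5 - 6*7/2 = 33.5 - 21 = 12.5.
       U_Y = n1*n2 - U_X = 30 - 12.5 = 17.5.
Step 4: Ties are present, so use the tie-corrected normal approximation (with continuity correction) for the p-value.
Step 5: p-value = 0.713124; compare to alpha = 0.05. fail to reject H0.

U_X = 12.5, p = 0.713124, fail to reject H0 at alpha = 0.05.


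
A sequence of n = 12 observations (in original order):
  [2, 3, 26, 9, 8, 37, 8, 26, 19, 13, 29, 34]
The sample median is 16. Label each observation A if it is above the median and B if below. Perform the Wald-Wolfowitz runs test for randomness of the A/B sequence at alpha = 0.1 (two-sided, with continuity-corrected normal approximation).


Step 1: Compute median = 16; label A = above, B = below.
Labels in order: BBABBABAABAA  (n_A = 6, n_B = 6)
Step 2: Count runs R = 8.
Step 3: Under H0 (random ordering), E[R] = 2*n_A*n_B/(n_A+n_B) + 1 = 2*6*6/12 + 1 = 7.0000.
        Var[R] = 2*n_A*n_B*(2*n_A*n_B - n_A - n_B) / ((n_A+n_B)^2 * (n_A+n_B-1)) = 4320/1584 = 2.7273.
        SD[R] = 1.6514.
Step 4: Continuity-corrected z = (R - 0.5 - E[R]) / SD[R] = (8 - 0.5 - 7.0000) / 1.6514 = 0.3028.
Step 5: Two-sided p-value via normal approximation = 2*(1 - Phi(|z|)) = 0.762069.
Step 6: alpha = 0.1. fail to reject H0.

R = 8, z = 0.3028, p = 0.762069, fail to reject H0.


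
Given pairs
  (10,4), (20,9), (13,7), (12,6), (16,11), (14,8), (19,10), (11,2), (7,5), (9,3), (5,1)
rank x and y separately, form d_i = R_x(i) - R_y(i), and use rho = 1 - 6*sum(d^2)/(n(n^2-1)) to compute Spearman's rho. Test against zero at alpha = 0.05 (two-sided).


Step 1: Rank x and y separately (midranks; no ties here).
rank(x): 10->4, 20->11, 13->7, 12->6, 16->9, 14->8, 19->10, 11->5, 7->2, 9->3, 5->1
rank(y): 4->4, 9->9, 7->7, 6->6, 11->11, 8->8, 10->10, 2->2, 5->5, 3->3, 1->1
Step 2: d_i = R_x(i) - R_y(i); compute d_i^2.
  (4-4)^2=0, (11-9)^2=4, (7-7)^2=0, (6-6)^2=0, (9-11)^2=4, (8-8)^2=0, (10-10)^2=0, (5-2)^2=9, (2-5)^2=9, (3-3)^2=0, (1-1)^2=0
sum(d^2) = 26.
Step 3: rho = 1 - 6*26 / (11*(11^2 - 1)) = 1 - 156/1320 = 0.881818.
Step 4: Under H0, t = rho * sqrt((n-2)/(1-rho^2)) = 5.6097 ~ t(9).
Step 5: Two-sided p-value from the t-distribution with 9 df = 0.000330.
Step 6: alpha = 0.05. reject H0.

rho = 0.8818, p = 0.000330, reject H0 at alpha = 0.05.


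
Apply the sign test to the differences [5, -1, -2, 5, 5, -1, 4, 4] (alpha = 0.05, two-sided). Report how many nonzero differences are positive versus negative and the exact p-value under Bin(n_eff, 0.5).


Step 1: Discard zero differences. Original n = 8; n_eff = number of nonzero differences = 8.
Nonzero differences (with sign): +5, -1, -2, +5, +5, -1, +4, +4
Step 2: Count signs: positive = 5, negative = 3.
Step 3: Under H0: P(positive) = 0.5, so the number of positives S ~ Bin(8, 0.5).
Step 4: Two-sided exact p-value = sum of Bin(8,0.5) probabilities at or below the observed probability = 0.726562.
Step 5: alpha = 0.05. fail to reject H0.

n_eff = 8, pos = 5, neg = 3, p = 0.726562, fail to reject H0.


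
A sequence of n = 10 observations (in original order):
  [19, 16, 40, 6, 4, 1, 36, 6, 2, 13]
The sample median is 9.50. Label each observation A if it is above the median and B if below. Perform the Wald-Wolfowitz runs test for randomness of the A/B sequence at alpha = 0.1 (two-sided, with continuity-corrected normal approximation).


Step 1: Compute median = 9.50; label A = above, B = below.
Labels in order: AAABBBABBA  (n_A = 5, n_B = 5)
Step 2: Count runs R = 5.
Step 3: Under H0 (random ordering), E[R] = 2*n_A*n_B/(n_A+n_B) + 1 = 2*5*5/10 + 1 = 6.0000.
        Var[R] = 2*n_A*n_B*(2*n_A*n_B - n_A - n_B) / ((n_A+n_B)^2 * (n_A+n_B-1)) = 2000/900 = 2.2222.
        SD[R] = 1.4907.
Step 4: Continuity-corrected z = (R + 0.5 - E[R]) / SD[R] = (5 + 0.5 - 6.0000) / 1.4907 = -0.3354.
Step 5: Two-sided p-value via normal approximation = 2*(1 - Phi(|z|)) = 0.737316.
Step 6: alpha = 0.1. fail to reject H0.

R = 5, z = -0.3354, p = 0.737316, fail to reject H0.


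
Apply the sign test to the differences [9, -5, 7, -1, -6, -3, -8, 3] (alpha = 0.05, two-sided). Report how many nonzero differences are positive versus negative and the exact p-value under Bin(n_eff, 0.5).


Step 1: Discard zero differences. Original n = 8; n_eff = number of nonzero differences = 8.
Nonzero differences (with sign): +9, -5, +7, -1, -6, -3, -8, +3
Step 2: Count signs: positive = 3, negative = 5.
Step 3: Under H0: P(positive) = 0.5, so the number of positives S ~ Bin(8, 0.5).
Step 4: Two-sided exact p-value = sum of Bin(8,0.5) probabilities at or below the observed probability = 0.726562.
Step 5: alpha = 0.05. fail to reject H0.

n_eff = 8, pos = 3, neg = 5, p = 0.726562, fail to reject H0.


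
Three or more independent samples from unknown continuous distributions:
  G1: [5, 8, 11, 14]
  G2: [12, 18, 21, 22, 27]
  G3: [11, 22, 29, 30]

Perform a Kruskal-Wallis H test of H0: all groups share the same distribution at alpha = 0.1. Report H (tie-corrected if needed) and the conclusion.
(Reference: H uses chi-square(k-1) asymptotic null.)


Step 1: Combine all N = 13 observations and assign midranks.
sorted (value, group, rank): (5,G1,1), (8,G1,2), (11,G1,3.5), (11,G3,3.5), (12,G2,5), (14,G1,6), (18,G2,7), (21,G2,8), (22,G2,9.5), (22,G3,9.5), (27,G2,11), (29,G3,12), (30,G3,13)
Step 2: Sum ranks within each group.
R_1 = 12.5 (n_1 = 4)
R_2 = 40.5 (n_2 = 5)
R_3 = 38 (n_3 = 4)
Step 3: H = 12/(N(N+1)) * sum(R_i^2/n_i) - 3(N+1)
     = 12/(13*14) * (12.5^2/4 + 40.5^2/5 + 38^2/4) - 3*14
     = 0.065934 * 728.112 - 42
     = 6.007418.
Step 4: Ties present; correction factor C = 1 - 12/(13^3 - 13) = 0.994505. Corrected H = 6.007418 / 0.994505 = 6.040608.
Step 5: Under H0, H ~ chi^2(2); p-value = 0.048786.
Step 6: alpha = 0.1. reject H0.

H = 6.0406, df = 2, p = 0.048786, reject H0.


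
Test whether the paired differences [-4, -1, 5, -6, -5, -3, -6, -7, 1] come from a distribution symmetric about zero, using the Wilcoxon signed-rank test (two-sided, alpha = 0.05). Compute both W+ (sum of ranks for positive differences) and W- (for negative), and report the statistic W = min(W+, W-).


Step 1: Drop any zero differences (none here) and take |d_i|.
|d| = [4, 1, 5, 6, 5, 3, 6, 7, 1]
Step 2: Midrank |d_i| (ties get averaged ranks).
ranks: |4|->4, |1|->1.5, |5|->5.5, |6|->7.5, |5|->5.5, |3|->3, |6|->7.5, |7|->9, |1|->1.5
Step 3: Attach original signs; sum ranks with positive sign and with negative sign.
W+ = 5.5 + 1.5 = 7
W- = 4 + 1.5 + 7.5 + 5.5 + 3 + 7.5 + 9 = 38
(Check: W+ + W- = 45 should equal n(n+1)/2 = 45.)
Step 4: Test statistic W = min(W+, W-) = 7.
Step 5: Ties in |d|, so use the tie-corrected normal approximation.
        E[W] = n(n+1)/4 = 9*10/4 = 22.5.
        Tie groups: |d|=1 (t=2), |d|=5 (t=2), |d|=6 (t=2); sum(t^3 - t) = 18.
        Var[W] = n(n+1)(2n+1)/24 - sum(t^3-t)/48 = 1710/24 - 18/48 = 70.875.
        z = (W - E[W]) / sqrt(Var[W]) = (7 - 22.5) / 8.4187 = -1.8411.
        Two-sided p = 2*Phi(z) = 0.065602.
Step 6: alpha = 0.05. fail to reject H0.

W+ = 7, W- = 38, W = min = 7, p = 0.065602, fail to reject H0.


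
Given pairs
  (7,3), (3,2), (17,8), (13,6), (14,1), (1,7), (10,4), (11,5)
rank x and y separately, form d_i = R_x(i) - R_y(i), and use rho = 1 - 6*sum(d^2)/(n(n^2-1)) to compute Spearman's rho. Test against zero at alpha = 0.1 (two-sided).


Step 1: Rank x and y separately (midranks; no ties here).
rank(x): 7->3, 3->2, 17->8, 13->6, 14->7, 1->1, 10->4, 11->5
rank(y): 3->3, 2->2, 8->8, 6->6, 1->1, 7->7, 4->4, 5->5
Step 2: d_i = R_x(i) - R_y(i); compute d_i^2.
  (3-3)^2=0, (2-2)^2=0, (8-8)^2=0, (6-6)^2=0, (7-1)^2=36, (1-7)^2=36, (4-4)^2=0, (5-5)^2=0
sum(d^2) = 72.
Step 3: rho = 1 - 6*72 / (8*(8^2 - 1)) = 1 - 432/504 = 0.142857.
Step 4: Under H0, t = rho * sqrt((n-2)/(1-rho^2)) = 0.3536 ~ t(6).
Step 5: Two-sided p-value from the t-distribution with 6 df = 0.735765.
Step 6: alpha = 0.1. fail to reject H0.

rho = 0.1429, p = 0.735765, fail to reject H0 at alpha = 0.1.


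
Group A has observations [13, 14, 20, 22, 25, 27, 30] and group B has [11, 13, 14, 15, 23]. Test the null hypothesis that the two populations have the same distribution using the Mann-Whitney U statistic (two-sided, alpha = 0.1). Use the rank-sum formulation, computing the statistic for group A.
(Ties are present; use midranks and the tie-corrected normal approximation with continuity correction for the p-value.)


Step 1: Combine and sort all 12 observations; assign midranks.
sorted (value, group): (11,Y), (13,X), (13,Y), (14,X), (14,Y), (15,Y), (20,X), (22,X), (23,Y), (25,X), (27,X), (30,X)
ranks: 11->1, 13->2.5, 13->2.5, 14->4.5, 14->4.5, 15->6, 20->7, 22->8, 23->9, 25->10, 27->11, 30->12
Step 2: Rank sum for X: R1 = 2.5 + 4.5 + 7 + 8 + 10 + 11 + 12 = 55.
Step 3: U_X = R1 - n1(n1+1)/2 = 55 - 7*8/2 = 55 - 28 = 27.
       U_Y = n1*n2 - U_X = 35 - 27 = 8.
Step 4: Ties are present, so use the tie-corrected normal approximation (with continuity correction) for the p-value.
Step 5: p-value = 0.142449; compare to alpha = 0.1. fail to reject H0.

U_X = 27, p = 0.142449, fail to reject H0 at alpha = 0.1.


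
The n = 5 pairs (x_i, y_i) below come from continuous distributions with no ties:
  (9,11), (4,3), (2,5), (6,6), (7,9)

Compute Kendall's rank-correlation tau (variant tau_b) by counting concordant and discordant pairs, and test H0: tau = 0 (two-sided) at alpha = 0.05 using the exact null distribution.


Step 1: Enumerate the 10 unordered pairs (i,j) with i<j and classify each by sign(x_j-x_i) * sign(y_j-y_i).
  (1,2):dx=-5,dy=-8->C; (1,3):dx=-7,dy=-6->C; (1,4):dx=-3,dy=-5->C; (1,5):dx=-2,dy=-2->C
  (2,3):dx=-2,dy=+2->D; (2,4):dx=+2,dy=+3->C; (2,5):dx=+3,dy=+6->C; (3,4):dx=+4,dy=+1->C
  (3,5):dx=+5,dy=+4->C; (4,5):dx=+1,dy=+3->C
Step 2: C = 9, D = 1, total pairs = 10.
Step 3: tau = (C - D)/(n(n-1)/2) = (9 - 1)/10 = 0.800000.
Step 4: Exact two-sided p-value (enumerate n! = 120 permutations of y under H0): p = 0.083333.
Step 5: alpha = 0.05. fail to reject H0.

tau_b = 0.8000 (C=9, D=1), p = 0.083333, fail to reject H0.


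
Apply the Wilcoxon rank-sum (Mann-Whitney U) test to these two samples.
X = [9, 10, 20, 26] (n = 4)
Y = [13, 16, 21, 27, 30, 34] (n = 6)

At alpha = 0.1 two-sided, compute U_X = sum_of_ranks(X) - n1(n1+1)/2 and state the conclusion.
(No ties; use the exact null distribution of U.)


Step 1: Combine and sort all 10 observations; assign midranks.
sorted (value, group): (9,X), (10,X), (13,Y), (16,Y), (20,X), (21,Y), (26,X), (27,Y), (30,Y), (34,Y)
ranks: 9->1, 10->2, 13->3, 16->4, 20->5, 21->6, 26->7, 27->8, 30->9, 34->10
Step 2: Rank sum for X: R1 = 1 + 2 + 5 + 7 = 15.
Step 3: U_X = R1 - n1(n1+1)/2 = 15 - 4*5/2 = 15 - 10 = 5.
       U_Y = n1*n2 - U_X = 24 - 5 = 19.
Step 4: No ties, so the exact null distribution of U (based on enumerating the C(10,4) = 210 equally likely rank assignments) gives the two-sided p-value.
Step 5: p-value = 0.171429; compare to alpha = 0.1. fail to reject H0.

U_X = 5, p = 0.171429, fail to reject H0 at alpha = 0.1.


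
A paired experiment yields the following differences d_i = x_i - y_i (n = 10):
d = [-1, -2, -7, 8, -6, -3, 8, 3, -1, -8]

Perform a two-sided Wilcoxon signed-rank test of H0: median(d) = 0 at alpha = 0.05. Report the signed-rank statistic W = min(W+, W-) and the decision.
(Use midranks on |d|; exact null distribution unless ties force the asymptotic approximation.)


Step 1: Drop any zero differences (none here) and take |d_i|.
|d| = [1, 2, 7, 8, 6, 3, 8, 3, 1, 8]
Step 2: Midrank |d_i| (ties get averaged ranks).
ranks: |1|->1.5, |2|->3, |7|->7, |8|->9, |6|->6, |3|->4.5, |8|->9, |3|->4.5, |1|->1.5, |8|->9
Step 3: Attach original signs; sum ranks with positive sign and with negative sign.
W+ = 9 + 9 + 4.5 = 22.5
W- = 1.5 + 3 + 7 + 6 + 4.5 + 1.5 + 9 = 32.5
(Check: W+ + W- = 55 should equal n(n+1)/2 = 55.)
Step 4: Test statistic W = min(W+, W-) = 22.5.
Step 5: Ties in |d|, so use the tie-corrected normal approximation.
        E[W] = n(n+1)/4 = 10*11/4 = 27.5.
        Tie groups: |d|=1 (t=2), |d|=3 (t=2), |d|=8 (t=3); sum(t^3 - t) = 36.
        Var[W] = n(n+1)(2n+1)/24 - sum(t^3-t)/48 = 2310/24 - 36/48 = 95.5.
        z = (W - E[W]) / sqrt(Var[W]) = (22.5 - 27.5) / 9.7724 = -0.5116.
        Two-sided p = 2*Phi(z) = 0.608900.
Step 6: alpha = 0.05. fail to reject H0.

W+ = 22.5, W- = 32.5, W = min = 22.5, p = 0.608900, fail to reject H0.


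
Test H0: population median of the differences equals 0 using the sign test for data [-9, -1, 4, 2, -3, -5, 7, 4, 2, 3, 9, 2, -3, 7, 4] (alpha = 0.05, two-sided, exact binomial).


Step 1: Discard zero differences. Original n = 15; n_eff = number of nonzero differences = 15.
Nonzero differences (with sign): -9, -1, +4, +2, -3, -5, +7, +4, +2, +3, +9, +2, -3, +7, +4
Step 2: Count signs: positive = 10, negative = 5.
Step 3: Under H0: P(positive) = 0.5, so the number of positives S ~ Bin(15, 0.5).
Step 4: Two-sided exact p-value = sum of Bin(15,0.5) probabilities at or below the observed probability = 0.301758.
Step 5: alpha = 0.05. fail to reject H0.

n_eff = 15, pos = 10, neg = 5, p = 0.301758, fail to reject H0.


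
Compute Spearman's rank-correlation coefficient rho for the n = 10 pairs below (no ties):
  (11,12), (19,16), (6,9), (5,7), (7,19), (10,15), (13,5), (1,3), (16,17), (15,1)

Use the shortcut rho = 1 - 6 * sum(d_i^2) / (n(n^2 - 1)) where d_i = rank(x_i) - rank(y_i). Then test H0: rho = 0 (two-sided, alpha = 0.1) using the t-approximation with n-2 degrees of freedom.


Step 1: Rank x and y separately (midranks; no ties here).
rank(x): 11->6, 19->10, 6->3, 5->2, 7->4, 10->5, 13->7, 1->1, 16->9, 15->8
rank(y): 12->6, 16->8, 9->5, 7->4, 19->10, 15->7, 5->3, 3->2, 17->9, 1->1
Step 2: d_i = R_x(i) - R_y(i); compute d_i^2.
  (6-6)^2=0, (10-8)^2=4, (3-5)^2=4, (2-4)^2=4, (4-10)^2=36, (5-7)^2=4, (7-3)^2=16, (1-2)^2=1, (9-9)^2=0, (8-1)^2=49
sum(d^2) = 118.
Step 3: rho = 1 - 6*118 / (10*(10^2 - 1)) = 1 - 708/990 = 0.284848.
Step 4: Under H0, t = rho * sqrt((n-2)/(1-rho^2)) = 0.8405 ~ t(8).
Step 5: Two-sided p-value from the t-distribution with 8 df = 0.425038.
Step 6: alpha = 0.1. fail to reject H0.

rho = 0.2848, p = 0.425038, fail to reject H0 at alpha = 0.1.


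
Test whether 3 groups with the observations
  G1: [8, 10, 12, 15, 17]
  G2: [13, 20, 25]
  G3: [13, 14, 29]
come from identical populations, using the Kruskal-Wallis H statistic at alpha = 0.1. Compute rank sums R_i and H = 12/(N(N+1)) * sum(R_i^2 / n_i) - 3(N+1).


Step 1: Combine all N = 11 observations and assign midranks.
sorted (value, group, rank): (8,G1,1), (10,G1,2), (12,G1,3), (13,G2,4.5), (13,G3,4.5), (14,G3,6), (15,G1,7), (17,G1,8), (20,G2,9), (25,G2,10), (29,G3,11)
Step 2: Sum ranks within each group.
R_1 = 21 (n_1 = 5)
R_2 = 23.5 (n_2 = 3)
R_3 = 21.5 (n_3 = 3)
Step 3: H = 12/(N(N+1)) * sum(R_i^2/n_i) - 3(N+1)
     = 12/(11*12) * (21^2/5 + 23.5^2/3 + 21.5^2/3) - 3*12
     = 0.090909 * 426.367 - 36
     = 2.760606.
Step 4: Ties present; correction factor C = 1 - 6/(11^3 - 11) = 0.995455. Corrected H = 2.760606 / 0.995455 = 2.773212.
Step 5: Under H0, H ~ chi^2(2); p-value = 0.249922.
Step 6: alpha = 0.1. fail to reject H0.

H = 2.7732, df = 2, p = 0.249922, fail to reject H0.


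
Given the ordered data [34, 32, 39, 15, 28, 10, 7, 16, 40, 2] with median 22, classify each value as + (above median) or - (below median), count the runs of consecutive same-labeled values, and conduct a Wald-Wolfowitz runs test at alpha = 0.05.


Step 1: Compute median = 22; label A = above, B = below.
Labels in order: AAABABBBAB  (n_A = 5, n_B = 5)
Step 2: Count runs R = 6.
Step 3: Under H0 (random ordering), E[R] = 2*n_A*n_B/(n_A+n_B) + 1 = 2*5*5/10 + 1 = 6.0000.
        Var[R] = 2*n_A*n_B*(2*n_A*n_B - n_A - n_B) / ((n_A+n_B)^2 * (n_A+n_B-1)) = 2000/900 = 2.2222.
        SD[R] = 1.4907.
Step 4: R = E[R], so z = 0 with no continuity correction.
Step 5: Two-sided p-value via normal approximation = 2*(1 - Phi(|z|)) = 1.000000.
Step 6: alpha = 0.05. fail to reject H0.

R = 6, z = 0.0000, p = 1.000000, fail to reject H0.


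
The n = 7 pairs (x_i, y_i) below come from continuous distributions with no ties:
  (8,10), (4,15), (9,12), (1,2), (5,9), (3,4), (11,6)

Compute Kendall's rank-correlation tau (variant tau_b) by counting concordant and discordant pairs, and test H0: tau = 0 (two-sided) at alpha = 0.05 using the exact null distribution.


Step 1: Enumerate the 21 unordered pairs (i,j) with i<j and classify each by sign(x_j-x_i) * sign(y_j-y_i).
  (1,2):dx=-4,dy=+5->D; (1,3):dx=+1,dy=+2->C; (1,4):dx=-7,dy=-8->C; (1,5):dx=-3,dy=-1->C
  (1,6):dx=-5,dy=-6->C; (1,7):dx=+3,dy=-4->D; (2,3):dx=+5,dy=-3->D; (2,4):dx=-3,dy=-13->C
  (2,5):dx=+1,dy=-6->D; (2,6):dx=-1,dy=-11->C; (2,7):dx=+7,dy=-9->D; (3,4):dx=-8,dy=-10->C
  (3,5):dx=-4,dy=-3->C; (3,6):dx=-6,dy=-8->C; (3,7):dx=+2,dy=-6->D; (4,5):dx=+4,dy=+7->C
  (4,6):dx=+2,dy=+2->C; (4,7):dx=+10,dy=+4->C; (5,6):dx=-2,dy=-5->C; (5,7):dx=+6,dy=-3->D
  (6,7):dx=+8,dy=+2->C
Step 2: C = 14, D = 7, total pairs = 21.
Step 3: tau = (C - D)/(n(n-1)/2) = (14 - 7)/21 = 0.333333.
Step 4: Exact two-sided p-value (enumerate n! = 5040 permutations of y under H0): p = 0.381349.
Step 5: alpha = 0.05. fail to reject H0.

tau_b = 0.3333 (C=14, D=7), p = 0.381349, fail to reject H0.


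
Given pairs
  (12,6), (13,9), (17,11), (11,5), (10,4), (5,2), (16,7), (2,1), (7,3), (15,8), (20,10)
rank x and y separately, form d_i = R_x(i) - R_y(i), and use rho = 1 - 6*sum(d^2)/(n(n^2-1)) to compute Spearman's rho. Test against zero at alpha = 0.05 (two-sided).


Step 1: Rank x and y separately (midranks; no ties here).
rank(x): 12->6, 13->7, 17->10, 11->5, 10->4, 5->2, 16->9, 2->1, 7->3, 15->8, 20->11
rank(y): 6->6, 9->9, 11->11, 5->5, 4->4, 2->2, 7->7, 1->1, 3->3, 8->8, 10->10
Step 2: d_i = R_x(i) - R_y(i); compute d_i^2.
  (6-6)^2=0, (7-9)^2=4, (10-11)^2=1, (5-5)^2=0, (4-4)^2=0, (2-2)^2=0, (9-7)^2=4, (1-1)^2=0, (3-3)^2=0, (8-8)^2=0, (11-10)^2=1
sum(d^2) = 10.
Step 3: rho = 1 - 6*10 / (11*(11^2 - 1)) = 1 - 60/1320 = 0.954545.
Step 4: Under H0, t = rho * sqrt((n-2)/(1-rho^2)) = 9.6074 ~ t(9).
Step 5: Two-sided p-value from the t-distribution with 9 df = 0.000005.
Step 6: alpha = 0.05. reject H0.

rho = 0.9545, p = 0.000005, reject H0 at alpha = 0.05.


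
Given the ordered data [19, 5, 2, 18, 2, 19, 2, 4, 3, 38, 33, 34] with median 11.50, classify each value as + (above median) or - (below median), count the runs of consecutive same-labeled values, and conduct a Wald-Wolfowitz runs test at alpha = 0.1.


Step 1: Compute median = 11.50; label A = above, B = below.
Labels in order: ABBABABBBAAA  (n_A = 6, n_B = 6)
Step 2: Count runs R = 7.
Step 3: Under H0 (random ordering), E[R] = 2*n_A*n_B/(n_A+n_B) + 1 = 2*6*6/12 + 1 = 7.0000.
        Var[R] = 2*n_A*n_B*(2*n_A*n_B - n_A - n_B) / ((n_A+n_B)^2 * (n_A+n_B-1)) = 4320/1584 = 2.7273.
        SD[R] = 1.6514.
Step 4: R = E[R], so z = 0 with no continuity correction.
Step 5: Two-sided p-value via normal approximation = 2*(1 - Phi(|z|)) = 1.000000.
Step 6: alpha = 0.1. fail to reject H0.

R = 7, z = 0.0000, p = 1.000000, fail to reject H0.


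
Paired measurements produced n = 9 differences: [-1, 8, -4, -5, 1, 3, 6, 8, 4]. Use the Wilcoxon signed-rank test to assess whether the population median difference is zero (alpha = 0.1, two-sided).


Step 1: Drop any zero differences (none here) and take |d_i|.
|d| = [1, 8, 4, 5, 1, 3, 6, 8, 4]
Step 2: Midrank |d_i| (ties get averaged ranks).
ranks: |1|->1.5, |8|->8.5, |4|->4.5, |5|->6, |1|->1.5, |3|->3, |6|->7, |8|->8.5, |4|->4.5
Step 3: Attach original signs; sum ranks with positive sign and with negative sign.
W+ = 8.5 + 1.5 + 3 + 7 + 8.5 + 4.5 = 33
W- = 1.5 + 4.5 + 6 = 12
(Check: W+ + W- = 45 should equal n(n+1)/2 = 45.)
Step 4: Test statistic W = min(W+, W-) = 12.
Step 5: Ties in |d|, so use the tie-corrected normal approximation.
        E[W] = n(n+1)/4 = 9*10/4 = 22.5.
        Tie groups: |d|=1 (t=2), |d|=4 (t=2), |d|=8 (t=2); sum(t^3 - t) = 18.
        Var[W] = n(n+1)(2n+1)/24 - sum(t^3-t)/48 = 1710/24 - 18/48 = 70.875.
        z = (W - E[W]) / sqrt(Var[W]) = (12 - 22.5) / 8.4187 = -1.2472.
        Two-sided p = 2*Phi(z) = 0.212317.
Step 6: alpha = 0.1. fail to reject H0.

W+ = 33, W- = 12, W = min = 12, p = 0.212317, fail to reject H0.


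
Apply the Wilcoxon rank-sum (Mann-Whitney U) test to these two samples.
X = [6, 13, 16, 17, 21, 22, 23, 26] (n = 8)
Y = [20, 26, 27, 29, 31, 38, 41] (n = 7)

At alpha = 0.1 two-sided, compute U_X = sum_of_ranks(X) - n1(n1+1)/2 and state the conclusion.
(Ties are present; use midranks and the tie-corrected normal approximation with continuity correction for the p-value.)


Step 1: Combine and sort all 15 observations; assign midranks.
sorted (value, group): (6,X), (13,X), (16,X), (17,X), (20,Y), (21,X), (22,X), (23,X), (26,X), (26,Y), (27,Y), (29,Y), (31,Y), (38,Y), (41,Y)
ranks: 6->1, 13->2, 16->3, 17->4, 20->5, 21->6, 22->7, 23->8, 26->9.5, 26->9.5, 27->11, 29->12, 31->13, 38->14, 41->15
Step 2: Rank sum for X: R1 = 1 + 2 + 3 + 4 + 6 + 7 + 8 + 9.5 = 40.5.
Step 3: U_X = R1 - n1(n1+1)/2 = 40.5 - 8*9/2 = 40.5 - 36 = 4.5.
       U_Y = n1*n2 - U_X = 56 - 4.5 = 51.5.
Step 4: Ties are present, so use the tie-corrected normal approximation (with continuity correction) for the p-value.
Step 5: p-value = 0.007719; compare to alpha = 0.1. reject H0.

U_X = 4.5, p = 0.007719, reject H0 at alpha = 0.1.


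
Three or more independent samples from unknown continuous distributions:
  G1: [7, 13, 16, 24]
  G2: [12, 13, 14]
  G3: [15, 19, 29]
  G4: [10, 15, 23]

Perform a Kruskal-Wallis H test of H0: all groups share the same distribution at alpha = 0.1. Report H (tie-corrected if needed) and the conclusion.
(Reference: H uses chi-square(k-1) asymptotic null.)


Step 1: Combine all N = 13 observations and assign midranks.
sorted (value, group, rank): (7,G1,1), (10,G4,2), (12,G2,3), (13,G1,4.5), (13,G2,4.5), (14,G2,6), (15,G3,7.5), (15,G4,7.5), (16,G1,9), (19,G3,10), (23,G4,11), (24,G1,12), (29,G3,13)
Step 2: Sum ranks within each group.
R_1 = 26.5 (n_1 = 4)
R_2 = 13.5 (n_2 = 3)
R_3 = 30.5 (n_3 = 3)
R_4 = 20.5 (n_4 = 3)
Step 3: H = 12/(N(N+1)) * sum(R_i^2/n_i) - 3(N+1)
     = 12/(13*14) * (26.5^2/4 + 13.5^2/3 + 30.5^2/3 + 20.5^2/3) - 3*14
     = 0.065934 * 686.479 - 42
     = 3.262363.
Step 4: Ties present; correction factor C = 1 - 12/(13^3 - 13) = 0.994505. Corrected H = 3.262363 / 0.994505 = 3.280387.
Step 5: Under H0, H ~ chi^2(3); p-value = 0.350382.
Step 6: alpha = 0.1. fail to reject H0.

H = 3.2804, df = 3, p = 0.350382, fail to reject H0.


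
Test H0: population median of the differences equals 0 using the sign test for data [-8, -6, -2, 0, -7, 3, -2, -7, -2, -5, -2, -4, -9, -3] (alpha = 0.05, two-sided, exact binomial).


Step 1: Discard zero differences. Original n = 14; n_eff = number of nonzero differences = 13.
Nonzero differences (with sign): -8, -6, -2, -7, +3, -2, -7, -2, -5, -2, -4, -9, -3
Step 2: Count signs: positive = 1, negative = 12.
Step 3: Under H0: P(positive) = 0.5, so the number of positives S ~ Bin(13, 0.5).
Step 4: Two-sided exact p-value = sum of Bin(13,0.5) probabilities at or below the observed probability = 0.003418.
Step 5: alpha = 0.05. reject H0.

n_eff = 13, pos = 1, neg = 12, p = 0.003418, reject H0.


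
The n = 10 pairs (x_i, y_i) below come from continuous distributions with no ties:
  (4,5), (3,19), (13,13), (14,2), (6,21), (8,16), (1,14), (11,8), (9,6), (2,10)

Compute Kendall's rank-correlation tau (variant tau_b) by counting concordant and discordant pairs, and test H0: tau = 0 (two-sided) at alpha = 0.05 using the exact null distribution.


Step 1: Enumerate the 45 unordered pairs (i,j) with i<j and classify each by sign(x_j-x_i) * sign(y_j-y_i).
  (1,2):dx=-1,dy=+14->D; (1,3):dx=+9,dy=+8->C; (1,4):dx=+10,dy=-3->D; (1,5):dx=+2,dy=+16->C
  (1,6):dx=+4,dy=+11->C; (1,7):dx=-3,dy=+9->D; (1,8):dx=+7,dy=+3->C; (1,9):dx=+5,dy=+1->C
  (1,10):dx=-2,dy=+5->D; (2,3):dx=+10,dy=-6->D; (2,4):dx=+11,dy=-17->D; (2,5):dx=+3,dy=+2->C
  (2,6):dx=+5,dy=-3->D; (2,7):dx=-2,dy=-5->C; (2,8):dx=+8,dy=-11->D; (2,9):dx=+6,dy=-13->D
  (2,10):dx=-1,dy=-9->C; (3,4):dx=+1,dy=-11->D; (3,5):dx=-7,dy=+8->D; (3,6):dx=-5,dy=+3->D
  (3,7):dx=-12,dy=+1->D; (3,8):dx=-2,dy=-5->C; (3,9):dx=-4,dy=-7->C; (3,10):dx=-11,dy=-3->C
  (4,5):dx=-8,dy=+19->D; (4,6):dx=-6,dy=+14->D; (4,7):dx=-13,dy=+12->D; (4,8):dx=-3,dy=+6->D
  (4,9):dx=-5,dy=+4->D; (4,10):dx=-12,dy=+8->D; (5,6):dx=+2,dy=-5->D; (5,7):dx=-5,dy=-7->C
  (5,8):dx=+5,dy=-13->D; (5,9):dx=+3,dy=-15->D; (5,10):dx=-4,dy=-11->C; (6,7):dx=-7,dy=-2->C
  (6,8):dx=+3,dy=-8->D; (6,9):dx=+1,dy=-10->D; (6,10):dx=-6,dy=-6->C; (7,8):dx=+10,dy=-6->D
  (7,9):dx=+8,dy=-8->D; (7,10):dx=+1,dy=-4->D; (8,9):dx=-2,dy=-2->C; (8,10):dx=-9,dy=+2->D
  (9,10):dx=-7,dy=+4->D
Step 2: C = 16, D = 29, total pairs = 45.
Step 3: tau = (C - D)/(n(n-1)/2) = (16 - 29)/45 = -0.288889.
Step 4: Exact two-sided p-value (enumerate n! = 3628800 permutations of y under H0): p = 0.291248.
Step 5: alpha = 0.05. fail to reject H0.

tau_b = -0.2889 (C=16, D=29), p = 0.291248, fail to reject H0.


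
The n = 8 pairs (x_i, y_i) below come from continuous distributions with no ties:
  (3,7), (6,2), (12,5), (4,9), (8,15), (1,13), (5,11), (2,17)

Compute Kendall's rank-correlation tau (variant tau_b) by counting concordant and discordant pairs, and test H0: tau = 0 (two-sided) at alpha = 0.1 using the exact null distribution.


Step 1: Enumerate the 28 unordered pairs (i,j) with i<j and classify each by sign(x_j-x_i) * sign(y_j-y_i).
  (1,2):dx=+3,dy=-5->D; (1,3):dx=+9,dy=-2->D; (1,4):dx=+1,dy=+2->C; (1,5):dx=+5,dy=+8->C
  (1,6):dx=-2,dy=+6->D; (1,7):dx=+2,dy=+4->C; (1,8):dx=-1,dy=+10->D; (2,3):dx=+6,dy=+3->C
  (2,4):dx=-2,dy=+7->D; (2,5):dx=+2,dy=+13->C; (2,6):dx=-5,dy=+11->D; (2,7):dx=-1,dy=+9->D
  (2,8):dx=-4,dy=+15->D; (3,4):dx=-8,dy=+4->D; (3,5):dx=-4,dy=+10->D; (3,6):dx=-11,dy=+8->D
  (3,7):dx=-7,dy=+6->D; (3,8):dx=-10,dy=+12->D; (4,5):dx=+4,dy=+6->C; (4,6):dx=-3,dy=+4->D
  (4,7):dx=+1,dy=+2->C; (4,8):dx=-2,dy=+8->D; (5,6):dx=-7,dy=-2->C; (5,7):dx=-3,dy=-4->C
  (5,8):dx=-6,dy=+2->D; (6,7):dx=+4,dy=-2->D; (6,8):dx=+1,dy=+4->C; (7,8):dx=-3,dy=+6->D
Step 2: C = 10, D = 18, total pairs = 28.
Step 3: tau = (C - D)/(n(n-1)/2) = (10 - 18)/28 = -0.285714.
Step 4: Exact two-sided p-value (enumerate n! = 40320 permutations of y under H0): p = 0.398760.
Step 5: alpha = 0.1. fail to reject H0.

tau_b = -0.2857 (C=10, D=18), p = 0.398760, fail to reject H0.


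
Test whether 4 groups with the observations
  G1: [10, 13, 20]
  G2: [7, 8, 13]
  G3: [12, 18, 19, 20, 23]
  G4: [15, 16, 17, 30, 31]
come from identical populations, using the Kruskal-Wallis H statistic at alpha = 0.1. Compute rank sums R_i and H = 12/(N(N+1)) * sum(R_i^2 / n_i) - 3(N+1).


Step 1: Combine all N = 16 observations and assign midranks.
sorted (value, group, rank): (7,G2,1), (8,G2,2), (10,G1,3), (12,G3,4), (13,G1,5.5), (13,G2,5.5), (15,G4,7), (16,G4,8), (17,G4,9), (18,G3,10), (19,G3,11), (20,G1,12.5), (20,G3,12.5), (23,G3,14), (30,G4,15), (31,G4,16)
Step 2: Sum ranks within each group.
R_1 = 21 (n_1 = 3)
R_2 = 8.5 (n_2 = 3)
R_3 = 51.5 (n_3 = 5)
R_4 = 55 (n_4 = 5)
Step 3: H = 12/(N(N+1)) * sum(R_i^2/n_i) - 3(N+1)
     = 12/(16*17) * (21^2/3 + 8.5^2/3 + 51.5^2/5 + 55^2/5) - 3*17
     = 0.044118 * 1306.53 - 51
     = 6.641176.
Step 4: Ties present; correction factor C = 1 - 12/(16^3 - 16) = 0.997059. Corrected H = 6.641176 / 0.997059 = 6.660767.
Step 5: Under H0, H ~ chi^2(3); p-value = 0.083533.
Step 6: alpha = 0.1. reject H0.

H = 6.6608, df = 3, p = 0.083533, reject H0.


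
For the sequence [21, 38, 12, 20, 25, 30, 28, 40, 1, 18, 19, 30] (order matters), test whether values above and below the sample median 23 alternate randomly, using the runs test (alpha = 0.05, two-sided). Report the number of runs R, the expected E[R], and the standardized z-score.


Step 1: Compute median = 23; label A = above, B = below.
Labels in order: BABBAAAABBBA  (n_A = 6, n_B = 6)
Step 2: Count runs R = 6.
Step 3: Under H0 (random ordering), E[R] = 2*n_A*n_B/(n_A+n_B) + 1 = 2*6*6/12 + 1 = 7.0000.
        Var[R] = 2*n_A*n_B*(2*n_A*n_B - n_A - n_B) / ((n_A+n_B)^2 * (n_A+n_B-1)) = 4320/1584 = 2.7273.
        SD[R] = 1.6514.
Step 4: Continuity-corrected z = (R + 0.5 - E[R]) / SD[R] = (6 + 0.5 - 7.0000) / 1.6514 = -0.3028.
Step 5: Two-sided p-value via normal approximation = 2*(1 - Phi(|z|)) = 0.762069.
Step 6: alpha = 0.05. fail to reject H0.

R = 6, z = -0.3028, p = 0.762069, fail to reject H0.


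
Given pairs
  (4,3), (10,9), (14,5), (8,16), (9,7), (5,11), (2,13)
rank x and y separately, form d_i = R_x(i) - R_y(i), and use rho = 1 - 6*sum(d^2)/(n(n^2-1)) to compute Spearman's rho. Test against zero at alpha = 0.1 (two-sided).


Step 1: Rank x and y separately (midranks; no ties here).
rank(x): 4->2, 10->6, 14->7, 8->4, 9->5, 5->3, 2->1
rank(y): 3->1, 9->4, 5->2, 16->7, 7->3, 11->5, 13->6
Step 2: d_i = R_x(i) - R_y(i); compute d_i^2.
  (2-1)^2=1, (6-4)^2=4, (7-2)^2=25, (4-7)^2=9, (5-3)^2=4, (3-5)^2=4, (1-6)^2=25
sum(d^2) = 72.
Step 3: rho = 1 - 6*72 / (7*(7^2 - 1)) = 1 - 432/336 = -0.285714.
Step 4: Under H0, t = rho * sqrt((n-2)/(1-rho^2)) = -0.6667 ~ t(5).
Step 5: Two-sided p-value from the t-distribution with 5 df = 0.534509.
Step 6: alpha = 0.1. fail to reject H0.

rho = -0.2857, p = 0.534509, fail to reject H0 at alpha = 0.1.


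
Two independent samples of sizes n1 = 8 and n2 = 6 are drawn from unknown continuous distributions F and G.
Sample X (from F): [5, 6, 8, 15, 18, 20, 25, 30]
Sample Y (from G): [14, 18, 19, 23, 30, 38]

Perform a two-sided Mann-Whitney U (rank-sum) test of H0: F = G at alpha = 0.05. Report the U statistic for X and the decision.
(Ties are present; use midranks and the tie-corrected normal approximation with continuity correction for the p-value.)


Step 1: Combine and sort all 14 observations; assign midranks.
sorted (value, group): (5,X), (6,X), (8,X), (14,Y), (15,X), (18,X), (18,Y), (19,Y), (20,X), (23,Y), (25,X), (30,X), (30,Y), (38,Y)
ranks: 5->1, 6->2, 8->3, 14->4, 15->5, 18->6.5, 18->6.5, 19->8, 20->9, 23->10, 25->11, 30->12.5, 30->12.5, 38->14
Step 2: Rank sum for X: R1 = 1 + 2 + 3 + 5 + 6.5 + 9 + 11 + 12.5 = 50.
Step 3: U_X = R1 - n1(n1+1)/2 = 50 - 8*9/2 = 50 - 36 = 14.
       U_Y = n1*n2 - U_X = 48 - 14 = 34.
Step 4: Ties are present, so use the tie-corrected normal approximation (with continuity correction) for the p-value.
Step 5: p-value = 0.219016; compare to alpha = 0.05. fail to reject H0.

U_X = 14, p = 0.219016, fail to reject H0 at alpha = 0.05.


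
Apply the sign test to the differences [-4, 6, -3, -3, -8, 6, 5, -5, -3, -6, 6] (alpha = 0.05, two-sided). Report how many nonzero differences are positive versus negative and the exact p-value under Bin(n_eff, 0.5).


Step 1: Discard zero differences. Original n = 11; n_eff = number of nonzero differences = 11.
Nonzero differences (with sign): -4, +6, -3, -3, -8, +6, +5, -5, -3, -6, +6
Step 2: Count signs: positive = 4, negative = 7.
Step 3: Under H0: P(positive) = 0.5, so the number of positives S ~ Bin(11, 0.5).
Step 4: Two-sided exact p-value = sum of Bin(11,0.5) probabilities at or below the observed probability = 0.548828.
Step 5: alpha = 0.05. fail to reject H0.

n_eff = 11, pos = 4, neg = 7, p = 0.548828, fail to reject H0.


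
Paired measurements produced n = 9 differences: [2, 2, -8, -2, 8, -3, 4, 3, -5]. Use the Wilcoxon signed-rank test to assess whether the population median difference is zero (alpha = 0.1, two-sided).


Step 1: Drop any zero differences (none here) and take |d_i|.
|d| = [2, 2, 8, 2, 8, 3, 4, 3, 5]
Step 2: Midrank |d_i| (ties get averaged ranks).
ranks: |2|->2, |2|->2, |8|->8.5, |2|->2, |8|->8.5, |3|->4.5, |4|->6, |3|->4.5, |5|->7
Step 3: Attach original signs; sum ranks with positive sign and with negative sign.
W+ = 2 + 2 + 8.5 + 6 + 4.5 = 23
W- = 8.5 + 2 + 4.5 + 7 = 22
(Check: W+ + W- = 45 should equal n(n+1)/2 = 45.)
Step 4: Test statistic W = min(W+, W-) = 22.
Step 5: Ties in |d|, so use the tie-corrected normal approximation.
        E[W] = n(n+1)/4 = 9*10/4 = 22.5.
        Tie groups: |d|=2 (t=3), |d|=3 (t=2), |d|=8 (t=2); sum(t^3 - t) = 36.
        Var[W] = n(n+1)(2n+1)/24 - sum(t^3-t)/48 = 1710/24 - 36/48 = 70.5.
        z = (W - E[W]) / sqrt(Var[W]) = (22 - 22.5) / 8.3964 = -0.0595.
        Two-sided p = 2*Phi(z) = 0.952515.
Step 6: alpha = 0.1. fail to reject H0.

W+ = 23, W- = 22, W = min = 22, p = 0.952515, fail to reject H0.


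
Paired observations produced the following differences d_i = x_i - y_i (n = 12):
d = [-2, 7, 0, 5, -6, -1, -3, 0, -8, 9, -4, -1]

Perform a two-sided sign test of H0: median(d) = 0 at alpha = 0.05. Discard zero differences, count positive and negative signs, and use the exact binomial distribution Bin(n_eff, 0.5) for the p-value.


Step 1: Discard zero differences. Original n = 12; n_eff = number of nonzero differences = 10.
Nonzero differences (with sign): -2, +7, +5, -6, -1, -3, -8, +9, -4, -1
Step 2: Count signs: positive = 3, negative = 7.
Step 3: Under H0: P(positive) = 0.5, so the number of positives S ~ Bin(10, 0.5).
Step 4: Two-sided exact p-value = sum of Bin(10,0.5) probabilities at or below the observed probability = 0.343750.
Step 5: alpha = 0.05. fail to reject H0.

n_eff = 10, pos = 3, neg = 7, p = 0.343750, fail to reject H0.
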